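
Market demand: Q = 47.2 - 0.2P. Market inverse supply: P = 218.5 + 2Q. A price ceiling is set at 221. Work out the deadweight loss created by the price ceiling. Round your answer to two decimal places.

5.47

Rewriting demand in inverse form: P = 236 - 5Q.
Without the control, 236 - 5Q = 218.5 + 2Q so Q* = 2.5 and P* = 223.5.
At P = 221, sellers supply (221 - 218.5)/2 = 1.25 while buyers want more, so the quantity traded is 1.25 at price 221.
The lost-trades triangle has base Q* - 1.25 = 1.25 and height equal to the gap between the curves at Q = 1.25, which is 229.75 - 221 = 8.75. DWL = (1/2)(1.25)(8.75) = 5.4688.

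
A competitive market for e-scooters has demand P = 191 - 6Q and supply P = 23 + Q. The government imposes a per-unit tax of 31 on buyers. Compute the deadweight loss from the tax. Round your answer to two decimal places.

Without the tax, 191 - 6Q = 23 + Q so Q* = 24 and P* = 47.
With the tax, buyers' net willingness to pay falls by 31: (191 - 31) - 6Q = 23 + Q, so Q_t = 19.5714. Buyers pay P_b = 73.5714; sellers receive P_s = P_b - 31 = 42.5714.
Deadweight loss is the triangle between the curves from Q_t to Q*: (1/2)(24 - 19.5714)(31) = 68.6429.

68.64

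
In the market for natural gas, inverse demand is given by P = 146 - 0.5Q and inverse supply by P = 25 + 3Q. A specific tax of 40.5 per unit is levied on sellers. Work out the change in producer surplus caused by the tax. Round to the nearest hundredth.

Pre-tax equilibrium: 146 - 0.5Q = 25 + 3Q gives Q* = 34.5714, P* = 128.7143.
A tax on sellers shifts supply up by 40.5: 146 - 0.5Q = 25 + 3Q + 40.5, so Q_t = 23. Buyers pay P_b = 134.5; sellers receive P_s = P_b - 40.5 = 94.
PS falls from (1/2)(34.5714)(103.7143) = 1792.7755 to (1/2)(23)(69) = 793.5, a change of -999.2755.

-999.28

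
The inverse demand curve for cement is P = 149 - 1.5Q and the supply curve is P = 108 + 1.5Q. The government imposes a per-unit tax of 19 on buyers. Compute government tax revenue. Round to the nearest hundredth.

139.33

Without the tax, 149 - 1.5Q = 108 + 1.5Q so Q* = 13.6667 and P* = 128.5.
A tax on buyers shifts demand down by 19: (149 - 19) - 1.5Q = 108 + 1.5Q, so Q_t = 7.3333. Buyers pay P_b = 138; sellers receive P_s = P_b - 19 = 119.
Revenue is the tax times quantity traded: 19 x 7.3333 = 139.3333.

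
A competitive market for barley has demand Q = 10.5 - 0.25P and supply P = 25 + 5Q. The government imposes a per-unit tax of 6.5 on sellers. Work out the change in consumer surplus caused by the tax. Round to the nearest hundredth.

-4.41

Rewriting demand in inverse form: P = 42 - 4Q.
Pre-tax equilibrium: 42 - 4Q = 25 + 5Q gives Q* = 1.8889, P* = 34.4444.
A tax on sellers shifts supply up by 6.5: 42 - 4Q = 25 + 5Q + 6.5, so Q_t = 1.1667. Buyers pay P_b = 37.3333; sellers receive P_s = P_b - 6.5 = 30.8333.
CS falls from (1/2)(1.8889)(7.5556) = 7.1358 to (1/2)(1.1667)(4.6667) = 2.7222, a change of -4.4136.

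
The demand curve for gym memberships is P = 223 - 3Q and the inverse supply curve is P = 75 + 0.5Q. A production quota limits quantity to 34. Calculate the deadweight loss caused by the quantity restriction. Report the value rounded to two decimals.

120.14

Without the quota, 223 - 3Q = 75 + 0.5Q gives Q* = 42.2857.
At Q = 34 the demand price is 223 - 3(34) = 121 and the supply price is 75 + 0.5(34) = 92.
DWL = (1/2)(gap between curves at 34) x (Q* - 34) = (1/2)(29)(8.2857) = 120.1429.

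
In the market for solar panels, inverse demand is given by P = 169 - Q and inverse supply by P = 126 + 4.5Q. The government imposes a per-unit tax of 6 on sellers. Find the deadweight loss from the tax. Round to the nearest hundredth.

Without the tax, 169 - Q = 126 + 4.5Q so Q* = 7.8182 and P* = 161.1818.
With the tax, sellers need 6 more per unit: 169 - Q = 126 + 4.5Q + 6, so Q_t = 6.7273. Buyers pay P_b = 162.2727; sellers receive P_s = P_b - 6 = 156.2727.
The welfare triangle lost has base Q* - Q_t = 1.0909 and height t = 6, so DWL = (1/2)(1.0909)(6) = 3.2727.

3.27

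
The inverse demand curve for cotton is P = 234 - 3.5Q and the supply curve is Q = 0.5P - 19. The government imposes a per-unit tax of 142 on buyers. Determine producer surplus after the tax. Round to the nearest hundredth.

Rewriting supply in inverse form: P = 38 + 2Q.
Without the tax, 234 - 3.5Q = 38 + 2Q so Q* = 35.6364 and P* = 109.2727.
A tax on buyers shifts demand down by 142: (234 - 142) - 3.5Q = 38 + 2Q, so Q_t = 9.8182. Buyers pay P_b = 199.6364; sellers receive P_s = P_b - 142 = 57.6364.
PS = (1/2)(Q_t)(P_s - 38) = (1/2)(9.8182)(19.6364) = 96.3967.

96.40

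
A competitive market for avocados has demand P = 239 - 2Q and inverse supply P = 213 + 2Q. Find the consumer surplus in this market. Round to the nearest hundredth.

42.25

Set 239 - 2Q = 213 + 2Q, which gives 26 = 4Q, so Q* = 6.5 and P* = 239 - 2(6.5) = 226.
Consumer surplus is the triangle under demand above P*: (1/2)(6.5)(239 - 226) = (1/2)(6.5)(13) = 42.25.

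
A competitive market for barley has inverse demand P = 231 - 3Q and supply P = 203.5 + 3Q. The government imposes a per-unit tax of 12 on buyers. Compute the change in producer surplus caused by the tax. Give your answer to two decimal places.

Without the tax, 231 - 3Q = 203.5 + 3Q so Q* = 4.5833 and P* = 217.25.
With the tax, buyers' net willingness to pay falls by 12: (231 - 12) - 3Q = 203.5 + 3Q, so Q_t = 2.5833. Buyers pay P_b = 223.25; sellers receive P_s = P_b - 12 = 211.25.
PS falls from (1/2)(4.5833)(13.75) = 31.5104 to (1/2)(2.5833)(7.75) = 10.0104, a change of -21.5.

-21.50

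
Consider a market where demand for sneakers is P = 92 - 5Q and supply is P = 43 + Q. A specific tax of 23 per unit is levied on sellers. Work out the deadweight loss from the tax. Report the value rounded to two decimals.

Without the tax, 92 - 5Q = 43 + Q so Q* = 8.1667 and P* = 51.1667.
A tax on sellers shifts supply up by 23: 92 - 5Q = 43 + Q + 23, so Q_t = 4.3333. Buyers pay P_b = 70.3333; sellers receive P_s = P_b - 23 = 47.3333.
Deadweight loss is the triangle between the curves from Q_t to Q*: (1/2)(8.1667 - 4.3333)(23) = 44.0833.

44.08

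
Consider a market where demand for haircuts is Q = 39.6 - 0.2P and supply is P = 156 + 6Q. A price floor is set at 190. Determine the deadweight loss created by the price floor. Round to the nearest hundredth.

Rewriting demand in inverse form: P = 198 - 5Q.
Without the control, 198 - 5Q = 156 + 6Q so Q* = 3.8182 and P* = 178.9091.
At P = 190, buyers demand (198 - 190)/5 = 1.6 while sellers would supply more, so the quantity traded is 1.6 at price 190.
At Q = 1.6 the demand price is 190 and the supply price is 165.6. Deadweight loss is the triangle between the curves from 1.6 to 3.8182: (1/2)(190 - 165.6)(3.8182 - 1.6) = 27.0618.

27.06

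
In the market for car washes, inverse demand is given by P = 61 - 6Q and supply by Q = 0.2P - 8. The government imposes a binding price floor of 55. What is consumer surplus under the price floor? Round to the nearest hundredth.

3.00

Rewriting supply in inverse form: P = 40 + 5Q.
Without the control, 61 - 6Q = 40 + 5Q so Q* = 1.9091 and P* = 49.5455.
At the floor price 55, quantity demanded is (61 - 55)/6 = 1; demand is the short side, so Q = 1 trades at P = 55.
CS is the triangle under demand above 55: (1/2)(1)(61 - 55) = 3.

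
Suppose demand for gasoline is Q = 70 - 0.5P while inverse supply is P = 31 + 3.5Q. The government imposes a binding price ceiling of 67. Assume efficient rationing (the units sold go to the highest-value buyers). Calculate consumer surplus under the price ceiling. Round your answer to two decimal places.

Rewriting demand in inverse form: P = 140 - 2Q.
Without the control, 140 - 2Q = 31 + 3.5Q so Q* = 19.8182 and P* = 100.3636.
At the ceiling price 67, quantity supplied is (67 - 31)/3.5 = 10.2857; supply is the short side, so Q = 10.2857 trades at P = 67.
The demand price at Q = 10.2857 is 119.4286. CS is the trapezoid between demand and 67 over [0, 10.2857]: (1/2)[(140 - 67) + (119.4286 - 67)](10.2857) = 645.0612.

645.06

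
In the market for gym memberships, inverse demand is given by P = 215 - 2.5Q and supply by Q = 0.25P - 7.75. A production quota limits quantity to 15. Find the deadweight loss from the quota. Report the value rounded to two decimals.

575.56

Rewriting supply in inverse form: P = 31 + 4Q.
Unrestricted equilibrium: Q* = (215 - 31)/(2.5 + 4) = 28.3077.
At Q = 15 the demand price is 215 - 2.5(15) = 177.5 and the supply price is 31 + 4(15) = 91.
DWL = (1/2)(gap between curves at 15) x (Q* - 15) = (1/2)(86.5)(13.3077) = 575.5577.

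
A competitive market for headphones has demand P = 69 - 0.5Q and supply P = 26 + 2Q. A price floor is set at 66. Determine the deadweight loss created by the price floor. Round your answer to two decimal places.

Free-market equilibrium: 69 - 0.5Q = 26 + 2Q gives Q* = 17.2, P* = 60.4.
At P = 66, buyers demand (69 - 66)/0.5 = 6 while sellers would supply more, so the quantity traded is 6 at price 66.
The lost-trades triangle has base Q* - 6 = 11.2 and height equal to the gap between the curves at Q = 6, which is 66 - 38 = 28. DWL = (1/2)(11.2)(28) = 156.8.

156.80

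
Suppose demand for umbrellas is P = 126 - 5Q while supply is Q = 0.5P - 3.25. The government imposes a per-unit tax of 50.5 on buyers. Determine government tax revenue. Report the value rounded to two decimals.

Rewriting supply in inverse form: P = 6.5 + 2Q.
Pre-tax equilibrium: 126 - 5Q = 6.5 + 2Q gives Q* = 17.0714, P* = 40.6429.
With the tax, buyers' net willingness to pay falls by 50.5: (126 - 50.5) - 5Q = 6.5 + 2Q, so Q_t = 9.8571. Buyers pay P_b = 76.7143; sellers receive P_s = P_b - 50.5 = 26.2143.
Tax revenue = t x Q_t = 50.5 x 9.8571 = 497.7857.

497.79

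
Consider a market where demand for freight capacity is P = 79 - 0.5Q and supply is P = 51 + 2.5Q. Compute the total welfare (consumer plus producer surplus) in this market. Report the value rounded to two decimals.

Set 79 - 0.5Q = 51 + 2.5Q, which gives 28 = 3Q, so Q* = 9.3333 and P* = 79 - 0.5(9.3333) = 74.3333.
CS = (1/2)(9.3333)(4.6667) = 21.7778 and PS = (1/2)(9.3333)(23.3333) = 108.8889, so total surplus = 130.6667.

130.67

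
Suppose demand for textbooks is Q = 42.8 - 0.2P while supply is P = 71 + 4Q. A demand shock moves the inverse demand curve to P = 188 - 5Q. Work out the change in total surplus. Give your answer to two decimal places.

-375.56

Rewriting demand in inverse form: P = 214 - 5Q.
Initial equilibrium: Q_0 = 15.8889, P_0 = 134.5556; CS_0 = (1/2)(15.8889)(79.4444) = 631.142, PS_0 = (1/2)(15.8889)(63.5556) = 504.9136.
New equilibrium: 188 - 5Q = 71 + 4Q gives Q_1 = 13, P_1 = 123; CS_1 = 422.5, PS_1 = 338.
Change in total surplus = (422.5 + 338) - (631.142 + 504.9136) = -375.5556.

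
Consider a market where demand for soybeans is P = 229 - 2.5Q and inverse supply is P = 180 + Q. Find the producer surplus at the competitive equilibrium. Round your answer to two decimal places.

98.00

Equilibrium: 229 - 2.5Q = 180 + Q, so Q* = 14 and P* = 194.
PS is the area between P* and the supply curve from 0 to Q*: (1/2)(14)(14) = 98.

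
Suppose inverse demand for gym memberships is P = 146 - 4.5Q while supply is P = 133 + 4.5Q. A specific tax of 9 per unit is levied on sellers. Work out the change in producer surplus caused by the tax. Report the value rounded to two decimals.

Pre-tax equilibrium: 146 - 4.5Q = 133 + 4.5Q gives Q* = 1.4444, P* = 139.5.
With the tax, sellers need 9 more per unit: 146 - 4.5Q = 133 + 4.5Q + 9, so Q_t = 0.4444. Buyers pay P_b = 144; sellers receive P_s = P_b - 9 = 135.
Producers lose the trapezoid between P_s and P* out to Q_t plus the triangle from Q_t to Q*: change in PS = 0.4444 - 4.6944 = -4.25.

-4.25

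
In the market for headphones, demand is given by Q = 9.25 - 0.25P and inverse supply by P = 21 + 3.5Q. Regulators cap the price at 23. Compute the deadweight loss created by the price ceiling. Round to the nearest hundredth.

Rewriting demand in inverse form: P = 37 - 4Q.
Without the control, 37 - 4Q = 21 + 3.5Q so Q* = 2.1333 and P* = 28.4667.
At the ceiling price 23, quantity supplied is (23 - 21)/3.5 = 0.5714; supply is the short side, so Q = 0.5714 trades at P = 23.
At Q = 0.5714 the demand price is 34.7143 and the supply price is 23. Deadweight loss is the triangle between the curves from 0.5714 to 2.1333: (1/2)(34.7143 - 23)(2.1333 - 0.5714) = 9.1483.

9.15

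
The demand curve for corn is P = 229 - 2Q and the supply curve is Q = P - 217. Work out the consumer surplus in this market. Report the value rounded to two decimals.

Rewriting supply in inverse form: P = 217 + Q.
Setting demand equal to supply, 12 = 3Q, so Q* = 4 and P* = 221.
CS is the area between the demand curve and P* from 0 to Q*: (1/2)(4)(8) = 16.

16.00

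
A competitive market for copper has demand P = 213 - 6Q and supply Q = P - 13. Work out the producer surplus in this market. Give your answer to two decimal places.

408.16

Rewriting supply in inverse form: P = 13 + Q.
Setting demand equal to supply, 200 = 7Q, so Q* = 28.5714 and P* = 41.5714.
Producer surplus is the triangle above supply below P*: (1/2)(28.5714)(41.5714 - 13) = (1/2)(28.5714)(28.5714) = 408.1633.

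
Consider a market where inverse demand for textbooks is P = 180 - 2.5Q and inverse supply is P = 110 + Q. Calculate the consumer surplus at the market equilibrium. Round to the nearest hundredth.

Setting demand equal to supply, 70 = 3.5Q, so Q* = 20 and P* = 130.
Consumer surplus is the triangle under demand above P*: (1/2)(20)(180 - 130) = (1/2)(20)(50) = 500.

500.00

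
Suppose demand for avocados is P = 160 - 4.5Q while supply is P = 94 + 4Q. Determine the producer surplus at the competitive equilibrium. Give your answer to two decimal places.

Set 160 - 4.5Q = 94 + 4Q, which gives 66 = 8.5Q, so Q* = 7.7647 and P* = 160 - 4.5(7.7647) = 125.0588.
PS is the area between P* and the supply curve from 0 to Q*: (1/2)(7.7647)(31.0588) = 120.5813.

120.58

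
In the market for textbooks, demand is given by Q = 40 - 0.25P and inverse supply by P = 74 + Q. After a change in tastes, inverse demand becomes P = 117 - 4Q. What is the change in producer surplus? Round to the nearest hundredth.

Rewriting demand in inverse form: P = 160 - 4Q.
Initial equilibrium: Q_0 = 17.2, P_0 = 91.2; CS_0 = (1/2)(17.2)(68.8) = 591.68, PS_0 = (1/2)(17.2)(17.2) = 147.92.
New equilibrium: 117 - 4Q = 74 + Q gives Q_1 = 8.6, P_1 = 82.6; CS_1 = 147.92, PS_1 = 36.98.
Change in producer surplus = 36.98 - 147.92 = -110.94.

-110.94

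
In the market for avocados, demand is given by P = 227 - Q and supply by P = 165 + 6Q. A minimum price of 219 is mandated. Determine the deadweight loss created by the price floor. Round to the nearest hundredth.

Without the control, 227 - Q = 165 + 6Q so Q* = 8.8571 and P* = 218.1429.
At P = 219, buyers demand (227 - 219)/1 = 8 while sellers would supply more, so the quantity traded is 8 at price 219.
The lost-trades triangle has base Q* - 8 = 0.8571 and height equal to the gap between the curves at Q = 8, which is 219 - 213 = 6. DWL = (1/2)(0.8571)(6) = 2.5714.

2.57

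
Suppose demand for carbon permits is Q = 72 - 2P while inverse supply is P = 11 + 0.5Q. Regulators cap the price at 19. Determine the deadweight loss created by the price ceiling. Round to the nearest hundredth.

Rewriting demand in inverse form: P = 36 - 0.5Q.
Free-market equilibrium: 36 - 0.5Q = 11 + 0.5Q gives Q* = 25, P* = 23.5.
At P = 19, sellers supply (19 - 11)/0.5 = 16 while buyers want more, so the quantity traded is 16 at price 19.
The lost-trades triangle has base Q* - 16 = 9 and height equal to the gap between the curves at Q = 16, which is 28 - 19 = 9. DWL = (1/2)(9)(9) = 40.5.

40.50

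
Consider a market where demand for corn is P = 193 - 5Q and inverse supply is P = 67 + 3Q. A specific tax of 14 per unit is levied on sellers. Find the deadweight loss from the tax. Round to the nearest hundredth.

Pre-tax equilibrium: 193 - 5Q = 67 + 3Q gives Q* = 15.75, P* = 114.25.
With the tax, sellers need 14 more per unit: 193 - 5Q = 67 + 3Q + 14, so Q_t = 14. Buyers pay P_b = 123; sellers receive P_s = P_b - 14 = 109.
The welfare triangle lost has base Q* - Q_t = 1.75 and height t = 14, so DWL = (1/2)(1.75)(14) = 12.25.

12.25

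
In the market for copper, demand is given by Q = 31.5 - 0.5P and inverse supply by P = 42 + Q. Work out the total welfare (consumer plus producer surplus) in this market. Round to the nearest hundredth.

73.50

Rewriting demand in inverse form: P = 63 - 2Q.
Equilibrium: 63 - 2Q = 42 + Q, so Q* = 7 and P* = 49.
Total surplus is the full triangle between the curves from 0 to Q*: (1/2)(7)(63 - 42) = 73.5.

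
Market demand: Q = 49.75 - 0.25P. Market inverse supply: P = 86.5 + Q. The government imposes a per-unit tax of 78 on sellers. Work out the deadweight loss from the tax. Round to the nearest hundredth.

Rewriting demand in inverse form: P = 199 - 4Q.
Pre-tax equilibrium: 199 - 4Q = 86.5 + Q gives Q* = 22.5, P* = 109.
With the tax, sellers need 78 more per unit: 199 - 4Q = 86.5 + Q + 78, so Q_t = 6.9. Buyers pay P_b = 171.4; sellers receive P_s = P_b - 78 = 93.4.
The welfare triangle lost has base Q* - Q_t = 15.6 and height t = 78, so DWL = (1/2)(15.6)(78) = 608.4.

608.40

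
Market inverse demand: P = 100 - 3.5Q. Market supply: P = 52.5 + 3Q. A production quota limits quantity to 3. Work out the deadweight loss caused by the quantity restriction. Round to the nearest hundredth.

60.31

Unrestricted equilibrium: Q* = (100 - 52.5)/(3.5 + 3) = 7.3077.
At Q = 3 the demand price is 100 - 3.5(3) = 89.5 and the supply price is 52.5 + 3(3) = 61.5.
DWL = (1/2)(gap between curves at 3) x (Q* - 3) = (1/2)(28)(4.3077) = 60.3077.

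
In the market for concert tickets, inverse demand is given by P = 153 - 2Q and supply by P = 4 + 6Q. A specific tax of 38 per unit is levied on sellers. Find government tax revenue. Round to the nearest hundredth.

Without the tax, 153 - 2Q = 4 + 6Q so Q* = 18.625 and P* = 115.75.
A tax on sellers shifts supply up by 38: 153 - 2Q = 4 + 6Q + 38, so Q_t = 13.875. Buyers pay P_b = 125.25; sellers receive P_s = P_b - 38 = 87.25.
Tax revenue = t x Q_t = 38 x 13.875 = 527.25.

527.25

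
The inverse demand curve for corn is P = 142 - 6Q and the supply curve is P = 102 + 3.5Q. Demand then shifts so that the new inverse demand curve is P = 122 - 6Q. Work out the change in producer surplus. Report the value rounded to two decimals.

-23.27

Initial equilibrium: Q_0 = 4.2105, P_0 = 116.7368; CS_0 = (1/2)(4.2105)(25.2632) = 53.1856, PS_0 = (1/2)(4.2105)(14.7368) = 31.0249.
New equilibrium: 122 - 6Q = 102 + 3.5Q gives Q_1 = 2.1053, P_1 = 109.3684; CS_1 = 13.2964, PS_1 = 7.7562.
Change in producer surplus = 7.7562 - 31.0249 = -23.2687.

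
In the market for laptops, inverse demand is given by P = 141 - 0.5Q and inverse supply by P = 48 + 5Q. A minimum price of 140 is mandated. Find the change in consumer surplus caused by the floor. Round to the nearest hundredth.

-70.48

Free-market equilibrium: 141 - 0.5Q = 48 + 5Q gives Q* = 16.9091, P* = 132.5455.
At P = 140, buyers demand (141 - 140)/0.5 = 2 while sellers would supply more, so the quantity traded is 2 at price 140.
CS goes from (1/2)(16.9091)(8.4545) = 71.4793 to 1 (computed as (141 - 140)(2) - (1/2)(0.5)(2)^2), a change of -70.4793.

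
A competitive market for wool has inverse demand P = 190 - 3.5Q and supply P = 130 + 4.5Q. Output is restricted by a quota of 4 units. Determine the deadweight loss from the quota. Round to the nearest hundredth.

Without the quota, 190 - 3.5Q = 130 + 4.5Q gives Q* = 7.5.
At Q = 4 the demand price is 190 - 3.5(4) = 176 and the supply price is 130 + 4.5(4) = 148.
DWL = (1/2)(gap between curves at 4) x (Q* - 4) = (1/2)(28)(3.5) = 49.

49.00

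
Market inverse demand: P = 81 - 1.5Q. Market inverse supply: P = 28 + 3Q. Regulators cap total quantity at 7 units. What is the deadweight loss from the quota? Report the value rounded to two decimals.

Without the quota, 81 - 1.5Q = 28 + 3Q gives Q* = 11.7778.
At Q = 7 the demand price is 81 - 1.5(7) = 70.5 and the supply price is 28 + 3(7) = 49.
Deadweight loss is the triangle between the curves from 7 to 11.7778: (1/2)(70.5 - 49)(11.7778 - 7) = 51.3611.

51.36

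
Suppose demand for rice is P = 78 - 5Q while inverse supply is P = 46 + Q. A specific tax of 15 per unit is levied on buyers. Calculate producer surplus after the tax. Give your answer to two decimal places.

4.01

Without the tax, 78 - 5Q = 46 + Q so Q* = 5.3333 and P* = 51.3333.
With the tax, buyers' net willingness to pay falls by 15: (78 - 15) - 5Q = 46 + Q, so Q_t = 2.8333. Buyers pay P_b = 63.8333; sellers receive P_s = P_b - 15 = 48.8333.
Producer surplus is the triangle above supply below P_s: (1/2)(2.8333)(48.8333 - 46) = 4.0139.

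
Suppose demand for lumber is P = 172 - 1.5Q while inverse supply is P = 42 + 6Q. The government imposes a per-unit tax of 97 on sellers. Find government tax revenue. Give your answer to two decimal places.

426.80

Without the tax, 172 - 1.5Q = 42 + 6Q so Q* = 17.3333 and P* = 146.
With the tax, sellers need 97 more per unit: 172 - 1.5Q = 42 + 6Q + 97, so Q_t = 4.4. Buyers pay P_b = 165.4; sellers receive P_s = P_b - 97 = 68.4.
Tax revenue = t x Q_t = 97 x 4.4 = 426.8.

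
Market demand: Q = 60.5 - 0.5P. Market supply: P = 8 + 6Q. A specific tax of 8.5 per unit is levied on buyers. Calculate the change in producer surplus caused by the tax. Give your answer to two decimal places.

-86.66

Rewriting demand in inverse form: P = 121 - 2Q.
Without the tax, 121 - 2Q = 8 + 6Q so Q* = 14.125 and P* = 92.75.
With the tax, buyers' net willingness to pay falls by 8.5: (121 - 8.5) - 2Q = 8 + 6Q, so Q_t = 13.0625. Buyers pay P_b = 94.875; sellers receive P_s = P_b - 8.5 = 86.375.
PS falls from (1/2)(14.125)(84.75) = 598.5469 to (1/2)(13.0625)(78.375) = 511.8867, a change of -86.6602.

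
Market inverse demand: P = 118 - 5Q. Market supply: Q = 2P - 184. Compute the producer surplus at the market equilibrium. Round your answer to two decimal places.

5.59

Rewriting supply in inverse form: P = 92 + 0.5Q.
Set 118 - 5Q = 92 + 0.5Q, which gives 26 = 5.5Q, so Q* = 4.7273 and P* = 118 - 5(4.7273) = 94.3636.
Producer surplus is the triangle above supply below P*: (1/2)(4.7273)(94.3636 - 92) = (1/2)(4.7273)(2.3636) = 5.5868.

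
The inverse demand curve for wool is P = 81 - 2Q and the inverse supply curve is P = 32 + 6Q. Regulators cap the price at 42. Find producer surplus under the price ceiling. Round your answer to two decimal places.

Without the control, 81 - 2Q = 32 + 6Q so Q* = 6.125 and P* = 68.75.
At P = 42, sellers supply (42 - 32)/6 = 1.6667 while buyers want more, so the quantity traded is 1.6667 at price 42.
PS is the triangle above supply below 42: (1/2)(1.6667)(42 - 32) = 8.3333.

8.33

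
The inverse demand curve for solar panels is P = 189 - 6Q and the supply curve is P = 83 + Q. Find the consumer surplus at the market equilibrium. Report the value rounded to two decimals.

Set 189 - 6Q = 83 + Q, which gives 106 = 7Q, so Q* = 15.1429 and P* = 189 - 6(15.1429) = 98.1429.
CS is the area between the demand curve and P* from 0 to Q*: (1/2)(15.1429)(90.8571) = 687.9184.

687.92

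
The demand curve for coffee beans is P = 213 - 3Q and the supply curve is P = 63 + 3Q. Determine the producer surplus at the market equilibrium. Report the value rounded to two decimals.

937.50

Equilibrium: 213 - 3Q = 63 + 3Q, so Q* = 25 and P* = 138.
The supply curve's price intercept is 63, so PS = (1/2)(Q*)(P* - 63) = (1/2)(25)(75) = 937.5.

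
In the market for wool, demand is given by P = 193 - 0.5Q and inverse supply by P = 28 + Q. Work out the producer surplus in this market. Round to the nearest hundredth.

6050.00

Set 193 - 0.5Q = 28 + Q, which gives 165 = 1.5Q, so Q* = 110 and P* = 193 - 0.5(110) = 138.
Producer surplus is the triangle above supply below P*: (1/2)(110)(138 - 28) = (1/2)(110)(110) = 6050.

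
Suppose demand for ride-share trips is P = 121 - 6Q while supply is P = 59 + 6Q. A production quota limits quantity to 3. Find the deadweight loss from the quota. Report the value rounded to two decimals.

Without the quota, 121 - 6Q = 59 + 6Q gives Q* = 5.1667.
At Q = 3 the demand price is 121 - 6(3) = 103 and the supply price is 59 + 6(3) = 77.
DWL = (1/2)(gap between curves at 3) x (Q* - 3) = (1/2)(26)(2.1667) = 28.1667.

28.17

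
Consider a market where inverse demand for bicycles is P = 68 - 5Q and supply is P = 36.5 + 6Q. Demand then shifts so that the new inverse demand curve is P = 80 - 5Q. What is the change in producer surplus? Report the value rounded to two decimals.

22.31

Initial equilibrium: Q_0 = 2.8636, P_0 = 53.6818; CS_0 = (1/2)(2.8636)(14.3182) = 20.501, PS_0 = (1/2)(2.8636)(17.1818) = 24.6012.
New equilibrium: 80 - 5Q = 36.5 + 6Q gives Q_1 = 3.9545, P_1 = 60.2273; CS_1 = 39.0961, PS_1 = 46.9153.
Change in producer surplus = 46.9153 - 24.6012 = 22.314.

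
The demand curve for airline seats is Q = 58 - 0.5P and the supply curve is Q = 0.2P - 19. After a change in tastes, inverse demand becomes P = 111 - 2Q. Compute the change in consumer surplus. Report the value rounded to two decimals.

Rewriting demand in inverse form: P = 116 - 2Q.
Rewriting supply in inverse form: P = 95 + 5Q.
Initial equilibrium: Q_0 = 3, P_0 = 110; CS_0 = (1/2)(3)(6) = 9, PS_0 = (1/2)(3)(15) = 22.5.
New equilibrium: 111 - 2Q = 95 + 5Q gives Q_1 = 2.2857, P_1 = 106.4286; CS_1 = 5.2245, PS_1 = 13.0612.
Change in consumer surplus = 5.2245 - 9 = -3.7755.

-3.78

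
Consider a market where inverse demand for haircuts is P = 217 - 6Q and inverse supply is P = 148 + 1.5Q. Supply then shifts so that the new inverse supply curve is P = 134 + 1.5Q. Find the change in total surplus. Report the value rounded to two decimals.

141.87

Initial equilibrium: Q_0 = 9.2, P_0 = 161.8; CS_0 = (1/2)(9.2)(55.2) = 253.92, PS_0 = (1/2)(9.2)(13.8) = 63.48.
New equilibrium: 217 - 6Q = 134 + 1.5Q gives Q_1 = 11.0667, P_1 = 150.6; CS_1 = 367.4133, PS_1 = 91.8533.
Change in total surplus = (367.4133 + 91.8533) - (253.92 + 63.48) = 141.8667.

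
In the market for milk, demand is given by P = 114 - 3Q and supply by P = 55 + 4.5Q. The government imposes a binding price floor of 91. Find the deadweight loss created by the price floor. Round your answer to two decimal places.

Free-market equilibrium: 114 - 3Q = 55 + 4.5Q gives Q* = 7.8667, P* = 90.4.
At the floor price 91, quantity demanded is (114 - 91)/3 = 7.6667; demand is the short side, so Q = 7.6667 trades at P = 91.
At Q = 7.6667 the demand price is 91 and the supply price is 89.5. Deadweight loss is the triangle between the curves from 7.6667 to 7.8667: (1/2)(91 - 89.5)(7.8667 - 7.6667) = 0.15.

0.15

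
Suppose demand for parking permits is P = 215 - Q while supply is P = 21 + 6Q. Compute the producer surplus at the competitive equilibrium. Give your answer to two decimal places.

Setting demand equal to supply, 194 = 7Q, so Q* = 27.7143 and P* = 187.2857.
PS is the area between P* and the supply curve from 0 to Q*: (1/2)(27.7143)(166.2857) = 2304.2449.

2304.24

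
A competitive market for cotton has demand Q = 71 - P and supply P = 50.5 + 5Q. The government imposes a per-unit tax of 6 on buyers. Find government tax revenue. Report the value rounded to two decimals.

14.50

Rewriting demand in inverse form: P = 71 - Q.
Without the tax, 71 - Q = 50.5 + 5Q so Q* = 3.4167 and P* = 67.5833.
With the tax, buyers' net willingness to pay falls by 6: (71 - 6) - Q = 50.5 + 5Q, so Q_t = 2.4167. Buyers pay P_b = 68.5833; sellers receive P_s = P_b - 6 = 62.5833.
Revenue is the tax times quantity traded: 6 x 2.4167 = 14.5.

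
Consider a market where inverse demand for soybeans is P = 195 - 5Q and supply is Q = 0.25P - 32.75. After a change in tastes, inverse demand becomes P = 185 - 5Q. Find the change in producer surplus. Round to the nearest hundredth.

-29.14

Rewriting supply in inverse form: P = 131 + 4Q.
Initial equilibrium: Q_0 = 7.1111, P_0 = 159.4444; CS_0 = (1/2)(7.1111)(35.5556) = 126.4198, PS_0 = (1/2)(7.1111)(28.4444) = 101.1358.
New equilibrium: 185 - 5Q = 131 + 4Q gives Q_1 = 6, P_1 = 155; CS_1 = 90, PS_1 = 72.
Change in producer surplus = 72 - 101.1358 = -29.1358.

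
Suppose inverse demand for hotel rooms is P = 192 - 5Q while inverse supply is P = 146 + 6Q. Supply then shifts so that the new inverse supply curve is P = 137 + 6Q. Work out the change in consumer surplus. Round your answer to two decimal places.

Initial equilibrium: Q_0 = 4.1818, P_0 = 171.0909; CS_0 = (1/2)(4.1818)(20.9091) = 43.719, PS_0 = (1/2)(4.1818)(25.0909) = 52.4628.
New equilibrium: 192 - 5Q = 137 + 6Q gives Q_1 = 5, P_1 = 167; CS_1 = 62.5, PS_1 = 75.
Change in consumer surplus = 62.5 - 43.719 = 18.781.

18.78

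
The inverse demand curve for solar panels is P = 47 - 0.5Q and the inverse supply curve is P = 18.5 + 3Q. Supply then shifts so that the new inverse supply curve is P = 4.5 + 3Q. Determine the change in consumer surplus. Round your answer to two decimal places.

Initial equilibrium: Q_0 = 8.1429, P_0 = 42.9286; CS_0 = (1/2)(8.1429)(4.0714) = 16.5765, PS_0 = (1/2)(8.1429)(24.4286) = 99.4592.
New equilibrium: 47 - 0.5Q = 4.5 + 3Q gives Q_1 = 12.1429, P_1 = 40.9286; CS_1 = 36.8622, PS_1 = 221.1735.
Change in consumer surplus = 36.8622 - 16.5765 = 20.2857.

20.29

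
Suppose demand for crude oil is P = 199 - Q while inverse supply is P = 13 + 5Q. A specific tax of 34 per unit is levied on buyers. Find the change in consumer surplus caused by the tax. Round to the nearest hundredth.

-159.61

Pre-tax equilibrium: 199 - Q = 13 + 5Q gives Q* = 31, P* = 168.
With the tax, buyers' net willingness to pay falls by 34: (199 - 34) - Q = 13 + 5Q, so Q_t = 25.3333. Buyers pay P_b = 173.6667; sellers receive P_s = P_b - 34 = 139.6667.
Consumers lose the trapezoid between P* and P_b out to Q_t plus the triangle from Q_t to Q*: change in CS = 320.8889 - 480.5 = -159.6111.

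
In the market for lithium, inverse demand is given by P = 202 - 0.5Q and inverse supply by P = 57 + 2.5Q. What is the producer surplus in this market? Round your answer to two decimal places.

2920.14

Set 202 - 0.5Q = 57 + 2.5Q, which gives 145 = 3Q, so Q* = 48.3333 and P* = 202 - 0.5(48.3333) = 177.8333.
Producer surplus is the triangle above supply below P*: (1/2)(48.3333)(177.8333 - 57) = (1/2)(48.3333)(120.8333) = 2920.1389.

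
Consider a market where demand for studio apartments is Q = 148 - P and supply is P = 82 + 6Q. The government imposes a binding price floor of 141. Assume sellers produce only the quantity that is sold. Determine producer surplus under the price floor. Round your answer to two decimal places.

Rewriting demand in inverse form: P = 148 - Q.
Free-market equilibrium: 148 - Q = 82 + 6Q gives Q* = 9.4286, P* = 138.5714.
At P = 141, buyers demand (148 - 141)/1 = 7 while sellers would supply more, so the quantity traded is 7 at price 141.
The supply price at Q = 7 is 124. PS is the trapezoid between 141 and supply over [0, 7]: (1/2)[(141 - 82) + (141 - 124)](7) = 266.

266.00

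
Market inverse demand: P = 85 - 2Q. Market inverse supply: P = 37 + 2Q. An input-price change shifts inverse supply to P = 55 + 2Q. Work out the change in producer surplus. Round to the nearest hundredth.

-87.75

Initial equilibrium: Q_0 = 12, P_0 = 61; CS_0 = (1/2)(12)(24) = 144, PS_0 = (1/2)(12)(24) = 144.
New equilibrium: 85 - 2Q = 55 + 2Q gives Q_1 = 7.5, P_1 = 70; CS_1 = 56.25, PS_1 = 56.25.
Change in producer surplus = 56.25 - 144 = -87.75.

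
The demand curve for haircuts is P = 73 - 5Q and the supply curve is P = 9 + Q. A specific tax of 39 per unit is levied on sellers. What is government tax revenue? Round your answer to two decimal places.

162.50

Pre-tax equilibrium: 73 - 5Q = 9 + Q gives Q* = 10.6667, P* = 19.6667.
A tax on sellers shifts supply up by 39: 73 - 5Q = 9 + Q + 39, so Q_t = 4.1667. Buyers pay P_b = 52.1667; sellers receive P_s = P_b - 39 = 13.1667.
Revenue is the tax times quantity traded: 39 x 4.1667 = 162.5.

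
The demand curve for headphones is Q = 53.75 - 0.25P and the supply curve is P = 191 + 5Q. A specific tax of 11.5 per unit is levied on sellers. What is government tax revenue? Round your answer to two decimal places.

Rewriting demand in inverse form: P = 215 - 4Q.
Without the tax, 215 - 4Q = 191 + 5Q so Q* = 2.6667 and P* = 204.3333.
A tax on sellers shifts supply up by 11.5: 215 - 4Q = 191 + 5Q + 11.5, so Q_t = 1.3889. Buyers pay P_b = 209.4444; sellers receive P_s = P_b - 11.5 = 197.9444.
Tax revenue = t x Q_t = 11.5 x 1.3889 = 15.9722.

15.97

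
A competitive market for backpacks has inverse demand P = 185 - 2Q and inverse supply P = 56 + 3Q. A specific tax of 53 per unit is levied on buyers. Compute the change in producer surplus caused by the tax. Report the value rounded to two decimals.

Without the tax, 185 - 2Q = 56 + 3Q so Q* = 25.8 and P* = 133.4.
With the tax, buyers' net willingness to pay falls by 53: (185 - 53) - 2Q = 56 + 3Q, so Q_t = 15.2. Buyers pay P_b = 154.6; sellers receive P_s = P_b - 53 = 101.6.
PS falls from (1/2)(25.8)(77.4) = 998.46 to (1/2)(15.2)(45.6) = 346.56, a change of -651.9.

-651.90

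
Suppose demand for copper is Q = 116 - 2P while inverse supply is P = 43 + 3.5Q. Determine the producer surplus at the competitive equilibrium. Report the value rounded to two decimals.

Rewriting demand in inverse form: P = 58 - 0.5Q.
Equilibrium: 58 - 0.5Q = 43 + 3.5Q, so Q* = 3.75 and P* = 56.125.
PS is the area between P* and the supply curve from 0 to Q*: (1/2)(3.75)(13.125) = 24.6094.

24.61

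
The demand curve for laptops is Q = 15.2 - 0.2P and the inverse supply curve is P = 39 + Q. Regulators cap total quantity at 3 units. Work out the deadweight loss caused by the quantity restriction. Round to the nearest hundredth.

Rewriting demand in inverse form: P = 76 - 5Q.
Unrestricted equilibrium: Q* = (76 - 39)/(5 + 1) = 6.1667.
At Q = 3 the demand price is 76 - 5(3) = 61 and the supply price is 39 + (3) = 42.
Deadweight loss is the triangle between the curves from 3 to 6.1667: (1/2)(61 - 42)(6.1667 - 3) = 30.0833.

30.08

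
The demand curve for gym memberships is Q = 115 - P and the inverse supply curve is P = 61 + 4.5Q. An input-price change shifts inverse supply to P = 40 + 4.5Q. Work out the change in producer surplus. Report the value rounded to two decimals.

Rewriting demand in inverse form: P = 115 - Q.
Initial equilibrium: Q_0 = 9.8182, P_0 = 105.1818; CS_0 = (1/2)(9.8182)(9.8182) = 48.1983, PS_0 = (1/2)(9.8182)(44.1818) = 216.8926.
New equilibrium: 115 - Q = 40 + 4.5Q gives Q_1 = 13.6364, P_1 = 101.3636; CS_1 = 92.9752, PS_1 = 418.3884.
Change in producer surplus = 418.3884 - 216.8926 = 201.4959.

201.50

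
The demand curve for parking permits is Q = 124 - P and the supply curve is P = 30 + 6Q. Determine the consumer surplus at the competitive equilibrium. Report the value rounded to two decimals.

Rewriting demand in inverse form: P = 124 - Q.
Set 124 - Q = 30 + 6Q, which gives 94 = 7Q, so Q* = 13.4286 and P* = 124 - (13.4286) = 110.5714.
The demand choke price is 124, so CS = (1/2)(Q*)(124 - P*) = (1/2)(13.4286)(13.4286) = 90.1633.

90.16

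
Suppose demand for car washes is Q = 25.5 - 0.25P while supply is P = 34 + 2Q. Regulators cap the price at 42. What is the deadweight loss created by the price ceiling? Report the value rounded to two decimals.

Rewriting demand in inverse form: P = 102 - 4Q.
Free-market equilibrium: 102 - 4Q = 34 + 2Q gives Q* = 11.3333, P* = 56.6667.
At the ceiling price 42, quantity supplied is (42 - 34)/2 = 4; supply is the short side, so Q = 4 trades at P = 42.
At Q = 4 the demand price is 86 and the supply price is 42. Deadweight loss is the triangle between the curves from 4 to 11.3333: (1/2)(86 - 42)(11.3333 - 4) = 161.3333.

161.33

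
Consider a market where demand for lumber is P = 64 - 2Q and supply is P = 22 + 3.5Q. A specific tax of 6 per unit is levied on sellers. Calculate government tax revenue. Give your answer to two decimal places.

Without the tax, 64 - 2Q = 22 + 3.5Q so Q* = 7.6364 and P* = 48.7273.
With the tax, sellers need 6 more per unit: 64 - 2Q = 22 + 3.5Q + 6, so Q_t = 6.5455. Buyers pay P_b = 50.9091; sellers receive P_s = P_b - 6 = 44.9091.
Tax revenue = t x Q_t = 6 x 6.5455 = 39.2727.

39.27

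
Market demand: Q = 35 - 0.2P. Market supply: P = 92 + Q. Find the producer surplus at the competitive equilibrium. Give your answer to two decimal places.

95.68

Rewriting demand in inverse form: P = 175 - 5Q.
Equilibrium: 175 - 5Q = 92 + Q, so Q* = 13.8333 and P* = 105.8333.
The supply curve's price intercept is 92, so PS = (1/2)(Q*)(P* - 92) = (1/2)(13.8333)(13.8333) = 95.6806.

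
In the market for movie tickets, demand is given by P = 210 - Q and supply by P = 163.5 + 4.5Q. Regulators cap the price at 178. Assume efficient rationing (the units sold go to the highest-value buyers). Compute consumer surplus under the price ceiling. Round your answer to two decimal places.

Free-market equilibrium: 210 - Q = 163.5 + 4.5Q gives Q* = 8.4545, P* = 201.5455.
At P = 178, sellers supply (178 - 163.5)/4.5 = 3.2222 while buyers want more, so the quantity traded is 3.2222 at price 178.
The demand price at Q = 3.2222 is 206.7778. CS is the trapezoid between demand and 178 over [0, 3.2222]: (1/2)[(210 - 178) + (206.7778 - 178)](3.2222) = 97.9198.

97.92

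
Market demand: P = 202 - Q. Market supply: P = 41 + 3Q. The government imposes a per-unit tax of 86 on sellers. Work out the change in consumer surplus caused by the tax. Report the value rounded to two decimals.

Pre-tax equilibrium: 202 - Q = 41 + 3Q gives Q* = 40.25, P* = 161.75.
A tax on sellers shifts supply up by 86: 202 - Q = 41 + 3Q + 86, so Q_t = 18.75. Buyers pay P_b = 183.25; sellers receive P_s = P_b - 86 = 97.25.
Consumers lose the trapezoid between P* and P_b out to Q_t plus the triangle from Q_t to Q*: change in CS = 175.7812 - 810.0312 = -634.25.

-634.25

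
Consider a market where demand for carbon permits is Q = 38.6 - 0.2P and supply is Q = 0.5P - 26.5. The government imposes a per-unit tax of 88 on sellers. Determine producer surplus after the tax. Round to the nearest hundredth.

55.18

Rewriting demand in inverse form: P = 193 - 5Q.
Rewriting supply in inverse form: P = 53 + 2Q.
Pre-tax equilibrium: 193 - 5Q = 53 + 2Q gives Q* = 20, P* = 93.
With the tax, sellers need 88 more per unit: 193 - 5Q = 53 + 2Q + 88, so Q_t = 7.4286. Buyers pay P_b = 155.8571; sellers receive P_s = P_b - 88 = 67.8571.
PS = (1/2)(Q_t)(P_s - 53) = (1/2)(7.4286)(14.8571) = 55.1837.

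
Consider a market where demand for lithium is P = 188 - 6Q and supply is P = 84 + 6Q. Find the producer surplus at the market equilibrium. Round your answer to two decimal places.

Equilibrium: 188 - 6Q = 84 + 6Q, so Q* = 8.6667 and P* = 136.
The supply curve's price intercept is 84, so PS = (1/2)(Q*)(P* - 84) = (1/2)(8.6667)(52) = 225.3333.

225.33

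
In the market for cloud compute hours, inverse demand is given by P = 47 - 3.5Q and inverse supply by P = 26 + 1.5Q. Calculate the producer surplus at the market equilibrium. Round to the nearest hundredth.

13.23

Setting demand equal to supply, 21 = 5Q, so Q* = 4.2 and P* = 32.3.
PS is the area between P* and the supply curve from 0 to Q*: (1/2)(4.2)(6.3) = 13.23.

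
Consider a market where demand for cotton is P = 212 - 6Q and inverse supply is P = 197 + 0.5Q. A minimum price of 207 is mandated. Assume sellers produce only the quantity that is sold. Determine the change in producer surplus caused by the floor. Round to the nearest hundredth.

Free-market equilibrium: 212 - 6Q = 197 + 0.5Q gives Q* = 2.3077, P* = 198.1538.
At P = 207, buyers demand (212 - 207)/6 = 0.8333 while sellers would supply more, so the quantity traded is 0.8333 at price 207.
PS goes from (1/2)(2.3077)(1.1538) = 1.3314 to 8.1597 (computed as (207 - 197)(0.8333) - (1/2)(0.5)(0.8333)^2), a change of 6.8284.

6.83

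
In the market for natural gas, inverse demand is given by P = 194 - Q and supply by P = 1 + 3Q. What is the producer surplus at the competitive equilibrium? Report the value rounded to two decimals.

Set 194 - Q = 1 + 3Q, which gives 193 = 4Q, so Q* = 48.25 and P* = 194 - (48.25) = 145.75.
Producer surplus is the triangle above supply below P*: (1/2)(48.25)(145.75 - 1) = (1/2)(48.25)(144.75) = 3492.0938.

3492.09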